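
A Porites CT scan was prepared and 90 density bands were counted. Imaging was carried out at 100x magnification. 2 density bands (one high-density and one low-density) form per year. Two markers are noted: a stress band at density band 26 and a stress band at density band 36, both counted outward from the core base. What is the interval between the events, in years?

36 − 26 = 10 density bands lie between the two events.
With 2 density bands per year, 10 / 2 = 5 years.

5 yr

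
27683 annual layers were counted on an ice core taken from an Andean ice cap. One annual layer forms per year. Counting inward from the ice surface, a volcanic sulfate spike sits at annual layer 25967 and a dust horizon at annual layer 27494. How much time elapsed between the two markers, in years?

1527 years

The two markers are separated by 27494 − 25967 = 1527 annual layers.
At one annual layer per year, 1527 years elapsed between them.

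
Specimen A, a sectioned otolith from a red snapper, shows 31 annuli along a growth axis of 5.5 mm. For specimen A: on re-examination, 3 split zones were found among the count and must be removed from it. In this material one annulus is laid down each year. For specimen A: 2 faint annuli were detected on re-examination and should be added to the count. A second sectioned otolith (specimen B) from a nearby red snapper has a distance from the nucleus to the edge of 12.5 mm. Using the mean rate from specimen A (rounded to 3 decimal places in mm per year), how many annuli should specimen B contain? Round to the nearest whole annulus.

68 annuli

Specimen A: adjusted count: 31 − 3 + 2 = 30 annuli.
A: 5.5 mm over 30 years gives 5.5 / 30 ≈ 0.183 mm/year.
B spans 12.5 / 0.183 = 68.31 years ≈ 68 annuli.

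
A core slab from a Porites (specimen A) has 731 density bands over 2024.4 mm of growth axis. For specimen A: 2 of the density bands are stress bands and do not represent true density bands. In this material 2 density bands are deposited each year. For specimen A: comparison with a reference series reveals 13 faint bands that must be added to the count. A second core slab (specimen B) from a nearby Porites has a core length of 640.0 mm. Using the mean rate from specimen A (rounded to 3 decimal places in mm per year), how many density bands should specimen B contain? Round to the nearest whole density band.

Specimen A: adjusted count: 731 − 2 + 13 = 742 density bands.
Specimen A: dividing by 2 density bands per year: 742 / 2 = 371 years.
A: Mean rate = 2024.4 mm / 371 years ≈ 5.457 mm/yr.
For B, 640.0 / 5.457 = 117.28 years; at 2 density bands per year that is 117.28 × 2 ≈ 235 density bands.

235 density bands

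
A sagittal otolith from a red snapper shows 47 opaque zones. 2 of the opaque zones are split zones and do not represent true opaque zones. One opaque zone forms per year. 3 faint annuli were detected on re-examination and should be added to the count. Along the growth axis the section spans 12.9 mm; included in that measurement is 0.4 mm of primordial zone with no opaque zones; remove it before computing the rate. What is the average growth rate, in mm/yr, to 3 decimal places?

True opaque zone count = 47 − 2 + 3 = 48.
Net length = 12.9 − 0.4 = 12.5 mm.
Mean rate = 12.5 mm / 48 years ≈ 0.260 mm/yr.

0.260 mm/yr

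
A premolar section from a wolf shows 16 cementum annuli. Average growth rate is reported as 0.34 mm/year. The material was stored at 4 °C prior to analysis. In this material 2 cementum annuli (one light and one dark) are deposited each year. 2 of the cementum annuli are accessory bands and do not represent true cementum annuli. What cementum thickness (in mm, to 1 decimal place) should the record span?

2.4 mm

After corrections the count is 16 − 2 = 14 cementum annuli.
14 cementum annuli at 2 per year is 14 / 2 = 7 years.
Predicted length = 0.34 mm/year × 7 years = 2.4 mm.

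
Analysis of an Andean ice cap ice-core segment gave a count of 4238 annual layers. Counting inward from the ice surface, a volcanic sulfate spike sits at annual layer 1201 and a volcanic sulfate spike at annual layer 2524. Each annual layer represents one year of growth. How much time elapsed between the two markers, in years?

1323 yr

Separation: 2524 − 1201 = 1323 annual layers.
That is 1323 years at one annual layer per year.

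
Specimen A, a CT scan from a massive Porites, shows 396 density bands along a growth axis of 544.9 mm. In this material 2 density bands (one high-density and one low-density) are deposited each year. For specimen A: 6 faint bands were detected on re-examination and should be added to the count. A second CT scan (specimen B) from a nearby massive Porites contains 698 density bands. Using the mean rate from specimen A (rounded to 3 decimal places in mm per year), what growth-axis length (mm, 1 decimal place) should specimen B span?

946.1 mm

Specimen A: correcting the raw count gives 396 + 6 = 402 true density bands.
Specimen A: with 2 density bands per year, 402 / 2 = 201 years.
A: Extension rate ≈ 544.9 / 201 = 2.711 mm/yr.
Specimen B: dividing by 2 density bands per year: 698 / 2 = 349 years. Length of B = 2.711 × 349 = 946.1 mm.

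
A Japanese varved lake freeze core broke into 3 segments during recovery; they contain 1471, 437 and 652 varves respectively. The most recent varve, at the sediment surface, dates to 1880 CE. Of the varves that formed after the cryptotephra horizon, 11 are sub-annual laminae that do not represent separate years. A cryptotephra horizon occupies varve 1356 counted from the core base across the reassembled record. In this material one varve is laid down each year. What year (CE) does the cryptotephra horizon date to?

Total varves = 1471 + 437 + 652 = 2560.
The cryptotephra horizon sits at varve 1356 from the core base, so 2560 − 1356 = 1204 varves formed after it.
1204 − 11 false = 1193 true varves after the cryptotephra horizon.
The varve at the sediment surface is 1880 CE, so the cryptotephra horizon dates to 1880 − 1193 = 687 CE.

687 CE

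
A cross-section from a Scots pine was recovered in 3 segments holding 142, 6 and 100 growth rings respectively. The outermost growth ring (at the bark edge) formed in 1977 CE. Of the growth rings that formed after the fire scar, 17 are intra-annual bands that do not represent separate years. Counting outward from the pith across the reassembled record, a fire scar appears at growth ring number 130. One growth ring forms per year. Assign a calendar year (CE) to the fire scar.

Total growth rings = 142 + 6 + 100 = 248.
248 − 130 = 118 growth rings lie beyond the fire scar toward the bark edge.
Excluding 17 false growth rings: 118 − 17 = 101.
1977 − 101 = 1876 CE.

1876 CE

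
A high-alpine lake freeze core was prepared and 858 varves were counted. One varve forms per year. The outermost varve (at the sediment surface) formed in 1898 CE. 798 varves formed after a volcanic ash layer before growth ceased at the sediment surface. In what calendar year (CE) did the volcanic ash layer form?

1100 CE

798 varves formed after the volcanic ash layer.
Counting back 798 years from 1898 CE places the volcanic ash layer in 1898 − 798 = 1100 CE.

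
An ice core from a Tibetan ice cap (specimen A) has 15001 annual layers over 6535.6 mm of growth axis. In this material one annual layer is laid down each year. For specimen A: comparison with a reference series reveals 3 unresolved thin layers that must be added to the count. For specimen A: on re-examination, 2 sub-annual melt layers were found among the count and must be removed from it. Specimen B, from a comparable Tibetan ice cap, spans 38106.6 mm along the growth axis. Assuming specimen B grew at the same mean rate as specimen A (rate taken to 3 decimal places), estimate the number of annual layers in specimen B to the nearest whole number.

Specimen A: true annual layer count = 15001 − 2 + 3 = 15002.
A: Mean rate = 6535.6 mm / 15002 years ≈ 0.436 mm per year.
Specimen B: 38106.6 mm / 0.436 mm per year = 87400.46 years ≈ 87400 annual layers.

87400 annual layers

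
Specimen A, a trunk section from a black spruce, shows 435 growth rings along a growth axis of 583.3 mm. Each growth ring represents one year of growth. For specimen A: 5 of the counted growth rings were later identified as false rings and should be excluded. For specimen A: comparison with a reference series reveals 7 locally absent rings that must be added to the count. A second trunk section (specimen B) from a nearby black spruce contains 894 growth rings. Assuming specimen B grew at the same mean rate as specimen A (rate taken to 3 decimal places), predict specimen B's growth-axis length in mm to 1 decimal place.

Specimen A: true growth ring count = 435 − 5 + 7 = 437.
A: 583.3 mm over 437 years gives 583.3 / 437 ≈ 1.335 mm/year.
B's length ≈ 1.335 × 894 = 1193.5 mm.

1193.5 mm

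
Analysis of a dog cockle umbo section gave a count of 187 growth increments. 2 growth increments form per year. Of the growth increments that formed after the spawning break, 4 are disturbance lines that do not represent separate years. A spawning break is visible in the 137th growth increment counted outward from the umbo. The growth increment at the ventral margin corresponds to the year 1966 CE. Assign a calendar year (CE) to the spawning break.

1943 CE

The spawning break sits at growth increment 137 from the umbo, so 187 − 137 = 50 growth increments formed after it.
Removing the 4 false growth increments leaves 50 − 4 = 46 true growth increments beyond the spawning break.
With 2 growth increments per year, 46 / 2 = 23 years.
1966 − 23 = 1943 CE.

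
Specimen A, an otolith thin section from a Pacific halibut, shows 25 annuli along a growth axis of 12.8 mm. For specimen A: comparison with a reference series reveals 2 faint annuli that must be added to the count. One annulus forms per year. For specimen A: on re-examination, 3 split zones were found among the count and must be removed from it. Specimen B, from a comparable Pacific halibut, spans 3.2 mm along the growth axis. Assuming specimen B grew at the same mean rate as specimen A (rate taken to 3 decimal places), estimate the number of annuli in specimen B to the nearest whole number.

6 annuli

Specimen A: true annulus count = 25 − 3 + 2 = 24.
A: 12.8 mm over 24 years gives 12.8 / 24 ≈ 0.533 mm/yr.
B spans 3.2 / 0.533 = 6.00 years ≈ 6 annuli.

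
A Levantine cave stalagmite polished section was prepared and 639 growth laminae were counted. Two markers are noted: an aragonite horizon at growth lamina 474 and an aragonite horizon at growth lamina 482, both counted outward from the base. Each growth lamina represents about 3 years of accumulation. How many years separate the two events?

24 years

The two markers are separated by 482 − 474 = 8 growth laminae.
Multiplying by 3 years per growth lamina: 8 × 3 = 24 years.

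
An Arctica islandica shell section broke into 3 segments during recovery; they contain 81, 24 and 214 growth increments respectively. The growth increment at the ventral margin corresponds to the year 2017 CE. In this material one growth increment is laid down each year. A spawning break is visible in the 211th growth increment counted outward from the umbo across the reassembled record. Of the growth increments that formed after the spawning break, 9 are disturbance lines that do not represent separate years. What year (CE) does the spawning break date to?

Total growth increments = 81 + 24 + 214 = 319.
319 − 211 = 108 growth increments lie beyond the spawning break toward the ventral margin.
108 − 9 false = 99 true growth increments after the spawning break.
2017 − 99 = 1918 CE.

1918 CE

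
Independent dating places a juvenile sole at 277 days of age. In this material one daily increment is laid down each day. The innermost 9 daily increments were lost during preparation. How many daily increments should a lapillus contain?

268 daily increments

One daily increment per day gives 277 daily increments over 277 days.
Less the 9 uncaptured daily increments: 277 − 9 = 268.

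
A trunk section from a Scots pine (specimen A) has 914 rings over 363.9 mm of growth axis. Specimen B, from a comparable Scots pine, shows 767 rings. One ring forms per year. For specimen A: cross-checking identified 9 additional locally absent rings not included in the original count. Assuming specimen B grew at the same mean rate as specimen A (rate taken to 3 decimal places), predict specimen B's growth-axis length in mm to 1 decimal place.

302.2 mm

Specimen A: after corrections the count is 914 + 9 = 923 rings.
A: 363.9 mm over 923 years gives 363.9 / 923 ≈ 0.394 mm/year.
B's length ≈ 0.394 × 767 = 302.2 mm.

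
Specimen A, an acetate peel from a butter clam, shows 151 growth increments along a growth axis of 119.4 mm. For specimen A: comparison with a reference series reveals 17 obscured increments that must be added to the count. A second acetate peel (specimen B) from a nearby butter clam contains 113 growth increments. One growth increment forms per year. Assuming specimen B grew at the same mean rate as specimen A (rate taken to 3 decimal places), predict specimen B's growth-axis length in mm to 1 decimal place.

Specimen A: true growth increment count = 151 + 17 = 168.
A: Mean rate = 119.4 mm / 168 years ≈ 0.711 mm per year.
Length of B = 0.711 × 113 = 80.3 mm.

80.3 mm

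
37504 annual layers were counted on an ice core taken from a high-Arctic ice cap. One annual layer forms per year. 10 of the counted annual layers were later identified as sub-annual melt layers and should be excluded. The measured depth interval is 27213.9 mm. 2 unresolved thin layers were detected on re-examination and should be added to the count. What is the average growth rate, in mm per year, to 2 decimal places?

Correcting the raw count gives 37504 − 10 + 2 = 37496 true annual layers.
Extension rate ≈ 27213.9 / 37496 = 0.73 mm per year.

0.73 mm per year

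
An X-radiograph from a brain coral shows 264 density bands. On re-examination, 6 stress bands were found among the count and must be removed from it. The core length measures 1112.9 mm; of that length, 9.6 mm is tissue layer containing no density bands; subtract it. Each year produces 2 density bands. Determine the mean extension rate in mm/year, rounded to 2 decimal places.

True density band count = 264 − 6 = 258.
Dividing by 2 density bands per year: 258 / 2 = 129 years.
Net length = 1112.9 − 9.6 = 1103.3 mm.
Extension rate ≈ 1103.3 / 129 = 8.55 mm/year.

8.55 mm/year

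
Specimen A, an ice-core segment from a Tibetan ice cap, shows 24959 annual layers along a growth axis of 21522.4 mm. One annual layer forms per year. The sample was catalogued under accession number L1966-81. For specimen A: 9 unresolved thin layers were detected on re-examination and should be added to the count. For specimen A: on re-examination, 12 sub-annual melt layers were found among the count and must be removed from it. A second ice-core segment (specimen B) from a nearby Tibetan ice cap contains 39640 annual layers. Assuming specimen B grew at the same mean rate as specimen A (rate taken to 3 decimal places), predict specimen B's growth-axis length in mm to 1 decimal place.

Specimen A: correcting the raw count gives 24959 − 12 + 9 = 24956 true annual layers.
A: 21522.4 mm over 24956 years gives 21522.4 / 24956 ≈ 0.862 mm/yr.
For B, 0.862 mm/year × 39640 years = 34169.7 mm.

34169.7 mm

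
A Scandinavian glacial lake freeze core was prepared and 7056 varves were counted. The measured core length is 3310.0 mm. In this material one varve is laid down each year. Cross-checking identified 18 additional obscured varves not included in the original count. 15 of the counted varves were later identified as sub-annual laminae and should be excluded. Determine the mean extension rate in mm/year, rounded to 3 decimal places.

True varve count = 7056 − 15 + 18 = 7059.
Extension rate ≈ 3310.0 / 7059 = 0.469 mm/year.

0.469 mm/year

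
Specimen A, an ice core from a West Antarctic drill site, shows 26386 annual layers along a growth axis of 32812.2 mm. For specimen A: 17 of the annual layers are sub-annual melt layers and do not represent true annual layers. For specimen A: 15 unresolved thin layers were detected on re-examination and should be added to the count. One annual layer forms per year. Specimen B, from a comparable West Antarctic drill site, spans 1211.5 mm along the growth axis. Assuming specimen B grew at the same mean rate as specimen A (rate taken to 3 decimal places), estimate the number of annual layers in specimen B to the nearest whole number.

974 annual layers

Specimen A: correcting the raw count gives 26386 − 17 + 15 = 26384 true annual layers.
A: Mean rate = 32812.2 mm / 26384 years ≈ 1.244 mm per year.
Specimen B: 1211.5 mm / 1.244 mm per year = 973.87 years ≈ 974 annual layers.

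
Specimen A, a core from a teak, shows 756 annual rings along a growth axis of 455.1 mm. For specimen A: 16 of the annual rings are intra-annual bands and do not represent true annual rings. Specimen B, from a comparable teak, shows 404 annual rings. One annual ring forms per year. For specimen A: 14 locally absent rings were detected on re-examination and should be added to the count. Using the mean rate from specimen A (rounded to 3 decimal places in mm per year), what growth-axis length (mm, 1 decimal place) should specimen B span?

Specimen A: true annual ring count = 756 − 16 + 14 = 754.
A: 455.1 mm over 754 years gives 455.1 / 754 ≈ 0.604 mm per year.
For B, 0.604 mm/year × 404 years = 244.0 mm.

244.0 mm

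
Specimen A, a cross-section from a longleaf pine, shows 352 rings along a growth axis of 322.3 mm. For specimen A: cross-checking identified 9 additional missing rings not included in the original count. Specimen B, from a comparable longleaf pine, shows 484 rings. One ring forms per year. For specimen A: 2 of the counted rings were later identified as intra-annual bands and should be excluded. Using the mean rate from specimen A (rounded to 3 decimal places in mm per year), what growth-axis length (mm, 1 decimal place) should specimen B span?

434.6 mm

Specimen A: after corrections the count is 352 − 2 + 9 = 359 rings.
A: 322.3 mm over 359 years gives 322.3 / 359 ≈ 0.898 mm/year.
For B, 0.898 mm/year × 484 years = 434.6 mm.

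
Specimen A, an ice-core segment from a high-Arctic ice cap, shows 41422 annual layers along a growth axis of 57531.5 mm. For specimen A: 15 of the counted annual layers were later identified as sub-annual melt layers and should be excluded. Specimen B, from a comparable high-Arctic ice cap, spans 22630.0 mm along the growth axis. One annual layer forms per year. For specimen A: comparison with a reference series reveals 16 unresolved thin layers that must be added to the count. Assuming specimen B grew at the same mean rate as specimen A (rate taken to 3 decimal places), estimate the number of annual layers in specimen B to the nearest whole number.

16292 annual layers

Specimen A: after corrections the count is 41422 − 15 + 16 = 41423 annual layers.
A: 57531.5 mm over 41423 years gives 57531.5 / 41423 ≈ 1.389 mm/year.
For B, 22630.0 / 1.389 = 16292.30 years ≈ 16292 annual layers.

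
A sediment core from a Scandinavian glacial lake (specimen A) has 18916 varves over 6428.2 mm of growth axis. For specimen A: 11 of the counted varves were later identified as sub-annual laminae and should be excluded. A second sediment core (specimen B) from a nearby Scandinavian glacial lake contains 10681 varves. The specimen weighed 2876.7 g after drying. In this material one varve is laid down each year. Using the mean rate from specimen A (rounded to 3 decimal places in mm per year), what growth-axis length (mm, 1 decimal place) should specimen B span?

3631.5 mm

Specimen A: correcting the raw count gives 18916 − 11 = 18905 true varves.
A: 6428.2 mm over 18905 years gives 6428.2 / 18905 ≈ 0.340 mm per year.
Length of B = 0.340 × 10681 = 3631.5 mm.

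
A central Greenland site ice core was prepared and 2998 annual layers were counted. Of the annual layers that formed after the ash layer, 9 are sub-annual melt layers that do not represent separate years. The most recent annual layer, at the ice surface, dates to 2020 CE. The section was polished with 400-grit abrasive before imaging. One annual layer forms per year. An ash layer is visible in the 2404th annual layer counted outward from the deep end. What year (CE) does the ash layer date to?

2998 − 2404 = 594 annual layers lie beyond the ash layer toward the ice surface.
Removing the 9 false annual layers leaves 594 − 9 = 585 true annual layers beyond the ash layer.
The annual layer at the ice surface is 2020 CE, so the ash layer dates to 2020 − 585 = 1435 CE.

1435 CE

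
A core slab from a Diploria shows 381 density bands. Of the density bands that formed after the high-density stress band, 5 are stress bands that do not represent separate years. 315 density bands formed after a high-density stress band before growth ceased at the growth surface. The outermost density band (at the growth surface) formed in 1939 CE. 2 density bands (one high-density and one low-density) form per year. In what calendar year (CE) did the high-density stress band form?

315 density bands formed after the high-density stress band.
Excluding 5 false density bands: 315 − 5 = 310.
With 2 density bands per year, 310 / 2 = 155 years.
Counting back 155 years from 1939 CE places the high-density stress band in 1939 − 155 = 1784 CE.

1784 CE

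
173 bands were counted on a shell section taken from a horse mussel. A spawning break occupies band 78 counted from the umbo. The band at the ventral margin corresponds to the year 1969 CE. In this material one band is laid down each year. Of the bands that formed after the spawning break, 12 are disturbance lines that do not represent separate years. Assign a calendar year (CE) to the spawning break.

The spawning break sits at band 78 from the umbo, so 173 − 78 = 95 bands formed after it.
Removing the 12 false bands leaves 95 − 12 = 83 true bands beyond the spawning break.
The band at the ventral margin is 1969 CE, so the spawning break dates to 1969 − 83 = 1886 CE.

1886 CE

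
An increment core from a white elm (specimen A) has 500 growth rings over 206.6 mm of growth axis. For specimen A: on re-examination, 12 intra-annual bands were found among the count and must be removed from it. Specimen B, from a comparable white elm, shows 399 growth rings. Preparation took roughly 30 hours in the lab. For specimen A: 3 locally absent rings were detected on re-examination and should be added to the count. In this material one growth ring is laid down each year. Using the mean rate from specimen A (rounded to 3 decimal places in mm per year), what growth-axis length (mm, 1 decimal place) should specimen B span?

Specimen A: correcting the raw count gives 500 − 12 + 3 = 491 true growth rings.
A: Mean rate = 206.6 mm / 491 years ≈ 0.421 mm per year.
Length of B = 0.421 × 399 = 168.0 mm.

168.0 mm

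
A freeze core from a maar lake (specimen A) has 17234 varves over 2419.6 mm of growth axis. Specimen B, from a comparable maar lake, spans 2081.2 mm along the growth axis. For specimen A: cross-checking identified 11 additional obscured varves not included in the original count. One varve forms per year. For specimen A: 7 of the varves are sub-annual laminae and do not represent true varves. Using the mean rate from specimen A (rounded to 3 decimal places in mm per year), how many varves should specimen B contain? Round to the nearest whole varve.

14866 varves

Specimen A: correcting the raw count gives 17234 − 7 + 11 = 17238 true varves.
A: 2419.6 mm over 17238 years gives 2419.6 / 17238 ≈ 0.140 mm per year.
B spans 2081.2 / 0.140 = 14865.71 years ≈ 14866 varves.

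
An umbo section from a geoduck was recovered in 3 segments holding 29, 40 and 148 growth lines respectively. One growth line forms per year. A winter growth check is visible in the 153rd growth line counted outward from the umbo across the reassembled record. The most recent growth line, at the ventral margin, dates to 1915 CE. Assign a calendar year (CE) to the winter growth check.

1851 CE

Total growth lines = 29 + 40 + 148 = 217.
Between growth line 153 and the ventral margin there are 217 − 153 = 64 growth lines.
Counting back 64 years from 1915 CE places the winter growth check in 1915 − 64 = 1851 CE.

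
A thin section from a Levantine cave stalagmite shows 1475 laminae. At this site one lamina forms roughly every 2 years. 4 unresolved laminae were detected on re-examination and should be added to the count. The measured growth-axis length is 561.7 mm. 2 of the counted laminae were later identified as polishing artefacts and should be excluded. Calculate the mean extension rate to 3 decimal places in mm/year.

0.190 mm/year

Correcting the raw count gives 1475 − 2 + 4 = 1477 true laminae.
1477 laminae at 2 years each span 1477 × 2 = 2954 years.
561.7 mm over 2954 years gives 561.7 / 2954 ≈ 0.190 mm/year.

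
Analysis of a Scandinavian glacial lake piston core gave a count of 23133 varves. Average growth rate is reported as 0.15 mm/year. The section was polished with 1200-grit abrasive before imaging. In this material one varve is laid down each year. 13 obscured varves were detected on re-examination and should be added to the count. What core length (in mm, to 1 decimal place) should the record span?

3471.9 mm

True varve count = 23133 + 13 = 23146.
23146 years at 0.15 mm/year gives 0.15 × 23146 = 3471.9 mm.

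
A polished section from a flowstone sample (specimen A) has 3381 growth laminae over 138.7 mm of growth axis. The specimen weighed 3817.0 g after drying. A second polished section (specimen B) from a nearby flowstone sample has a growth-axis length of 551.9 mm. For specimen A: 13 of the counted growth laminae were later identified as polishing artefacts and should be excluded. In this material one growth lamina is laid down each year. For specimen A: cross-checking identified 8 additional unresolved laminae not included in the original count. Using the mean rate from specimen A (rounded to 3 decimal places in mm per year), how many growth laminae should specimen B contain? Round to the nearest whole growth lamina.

Specimen A: true growth lamina count = 3381 − 13 + 8 = 3376.
A: Mean rate = 138.7 mm / 3376 years ≈ 0.041 mm per year.
Specimen B: 551.9 mm / 0.041 mm per year = 13460.98 years ≈ 13461 growth laminae.

13461 growth laminae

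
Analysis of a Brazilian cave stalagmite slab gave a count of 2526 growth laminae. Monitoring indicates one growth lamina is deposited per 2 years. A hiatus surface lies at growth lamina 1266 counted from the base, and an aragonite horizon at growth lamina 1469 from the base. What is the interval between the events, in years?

1469 − 1266 = 203 growth laminae lie between the two events.
203 growth laminae at 2 years each span 203 × 2 = 406 years.

406 years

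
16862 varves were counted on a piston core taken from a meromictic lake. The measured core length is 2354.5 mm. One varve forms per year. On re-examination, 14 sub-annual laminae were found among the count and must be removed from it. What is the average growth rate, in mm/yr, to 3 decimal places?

Adjusted count: 16862 − 14 = 16848 varves.
Extension rate ≈ 2354.5 / 16848 = 0.140 mm/yr.

0.140 mm/yr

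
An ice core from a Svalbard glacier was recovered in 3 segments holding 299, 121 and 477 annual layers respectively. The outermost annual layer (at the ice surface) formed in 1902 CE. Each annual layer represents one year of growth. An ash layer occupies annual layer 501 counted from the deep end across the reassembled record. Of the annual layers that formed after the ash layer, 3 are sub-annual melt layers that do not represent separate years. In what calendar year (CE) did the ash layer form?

1509 CE

Total annual layers = 299 + 121 + 477 = 897.
897 − 501 = 396 annual layers lie beyond the ash layer toward the ice surface.
Removing the 3 false annual layers leaves 396 − 3 = 393 true annual layers beyond the ash layer.
Counting back 393 years from 1902 CE places the ash layer in 1902 − 393 = 1509 CE.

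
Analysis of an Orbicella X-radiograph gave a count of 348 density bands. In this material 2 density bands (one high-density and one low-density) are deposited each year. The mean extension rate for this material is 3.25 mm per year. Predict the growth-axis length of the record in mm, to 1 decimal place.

565.5 mm

348 density bands at 2 per year is 348 / 2 = 174 years.
Predicted length = 3.25 mm/year × 174 years = 565.5 mm.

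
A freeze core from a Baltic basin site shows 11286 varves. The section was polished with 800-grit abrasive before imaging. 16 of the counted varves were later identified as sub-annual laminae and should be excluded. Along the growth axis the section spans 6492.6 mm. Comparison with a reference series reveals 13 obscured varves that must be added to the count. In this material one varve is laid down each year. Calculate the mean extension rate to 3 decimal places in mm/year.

Adjusted count: 11286 − 16 + 13 = 11283 varves.
Extension rate ≈ 6492.6 / 11283 = 0.575 mm/year.

0.575 mm/year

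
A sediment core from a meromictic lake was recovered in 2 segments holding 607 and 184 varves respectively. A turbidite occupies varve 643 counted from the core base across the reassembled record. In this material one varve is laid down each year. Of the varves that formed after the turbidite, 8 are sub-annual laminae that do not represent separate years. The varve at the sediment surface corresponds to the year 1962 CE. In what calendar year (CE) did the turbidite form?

Total varves = 607 + 184 = 791.
The turbidite sits at varve 643 from the core base, so 791 − 643 = 148 varves formed after it.
148 − 8 false = 140 true varves after the turbidite.
Counting back 140 years from 1962 CE places the turbidite in 1962 − 140 = 1822 CE.

1822 CE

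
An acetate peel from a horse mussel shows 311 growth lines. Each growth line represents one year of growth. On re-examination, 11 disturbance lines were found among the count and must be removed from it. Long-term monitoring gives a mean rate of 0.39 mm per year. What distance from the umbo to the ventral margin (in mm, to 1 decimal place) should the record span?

Correcting the raw count gives 311 − 11 = 300 true growth lines.
Length ≈ 0.39 × 300 = 117.0 mm.

117.0 mm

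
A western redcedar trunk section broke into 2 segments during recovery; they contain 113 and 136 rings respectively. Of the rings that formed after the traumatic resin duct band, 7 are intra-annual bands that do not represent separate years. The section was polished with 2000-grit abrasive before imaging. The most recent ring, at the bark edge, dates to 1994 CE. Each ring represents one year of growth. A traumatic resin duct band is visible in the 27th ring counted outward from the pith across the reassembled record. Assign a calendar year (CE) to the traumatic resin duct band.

1779 CE

Total rings = 113 + 136 = 249.
249 − 27 = 222 rings lie beyond the traumatic resin duct band toward the bark edge.
Excluding 7 false rings: 222 − 7 = 215.
The ring at the bark edge is 1994 CE, so the traumatic resin duct band dates to 1994 − 215 = 1779 CE.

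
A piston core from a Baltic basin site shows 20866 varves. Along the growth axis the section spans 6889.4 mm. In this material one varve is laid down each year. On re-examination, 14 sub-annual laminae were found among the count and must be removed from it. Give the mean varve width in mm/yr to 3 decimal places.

0.330 mm/yr

Adjusted count: 20866 − 14 = 20852 varves.
Mean rate = 6889.4 mm / 20852 years ≈ 0.330 mm/yr.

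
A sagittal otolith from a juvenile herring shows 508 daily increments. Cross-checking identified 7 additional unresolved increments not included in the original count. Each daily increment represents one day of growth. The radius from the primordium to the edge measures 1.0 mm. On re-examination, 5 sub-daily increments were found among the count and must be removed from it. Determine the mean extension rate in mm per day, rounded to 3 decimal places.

Adjusted count: 508 − 5 + 7 = 510 daily increments.
Extension rate ≈ 1.0 / 510 = 0.002 mm per day.

0.002 mm per day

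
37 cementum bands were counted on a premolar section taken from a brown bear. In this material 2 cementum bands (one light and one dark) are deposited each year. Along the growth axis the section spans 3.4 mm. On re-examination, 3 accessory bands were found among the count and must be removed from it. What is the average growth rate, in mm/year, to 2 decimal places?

After corrections the count is 37 − 3 = 34 cementum bands.
34 cementum bands at 2 per year is 34 / 2 = 17 years.
Mean rate = 3.4 mm / 17 years ≈ 0.20 mm/year.

0.20 mm/year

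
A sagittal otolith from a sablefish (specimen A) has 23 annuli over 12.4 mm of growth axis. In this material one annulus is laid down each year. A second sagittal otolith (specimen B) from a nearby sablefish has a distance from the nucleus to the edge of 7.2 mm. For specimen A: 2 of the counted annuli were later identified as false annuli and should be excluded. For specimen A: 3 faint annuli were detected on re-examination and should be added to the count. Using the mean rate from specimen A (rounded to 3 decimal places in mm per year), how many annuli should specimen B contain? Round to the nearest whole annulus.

14 annuli

Specimen A: true annulus count = 23 − 2 + 3 = 24.
A: 12.4 mm over 24 years gives 12.4 / 24 ≈ 0.517 mm per year.
For B, 7.2 / 0.517 = 13.93 years ≈ 14 annuli.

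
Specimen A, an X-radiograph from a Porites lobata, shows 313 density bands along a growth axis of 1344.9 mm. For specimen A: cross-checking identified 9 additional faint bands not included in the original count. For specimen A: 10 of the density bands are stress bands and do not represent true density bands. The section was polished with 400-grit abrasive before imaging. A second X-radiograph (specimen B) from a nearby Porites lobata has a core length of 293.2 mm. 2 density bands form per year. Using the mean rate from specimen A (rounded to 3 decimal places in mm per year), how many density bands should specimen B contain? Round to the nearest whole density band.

68 density bands

Specimen A: after corrections the count is 313 − 10 + 9 = 312 density bands.
Specimen A: dividing by 2 density bands per year: 312 / 2 = 156 years.
A: Extension rate ≈ 1344.9 / 156 = 8.621 mm/year.
B spans 293.2 / 8.621 = 34.01 years; at 2 density bands per year that is 34.01 × 2 ≈ 68 density bands.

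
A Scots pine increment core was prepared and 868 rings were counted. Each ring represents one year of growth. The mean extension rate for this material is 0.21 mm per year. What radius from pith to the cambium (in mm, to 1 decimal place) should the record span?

182.3 mm

The record spans 868 years at 0.21 mm per year.
868 years at 0.21 mm/year gives 0.21 × 868 = 182.3 mm.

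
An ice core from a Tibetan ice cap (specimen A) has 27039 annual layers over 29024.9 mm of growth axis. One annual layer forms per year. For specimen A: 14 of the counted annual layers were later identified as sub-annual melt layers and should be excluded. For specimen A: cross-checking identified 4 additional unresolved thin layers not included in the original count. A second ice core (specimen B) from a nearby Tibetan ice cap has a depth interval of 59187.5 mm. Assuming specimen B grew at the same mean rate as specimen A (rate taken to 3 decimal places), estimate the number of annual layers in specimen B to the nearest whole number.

Specimen A: true annual layer count = 27039 − 14 + 4 = 27029.
A: 29024.9 mm over 27029 years gives 29024.9 / 27029 ≈ 1.074 mm per year.
Specimen B: 59187.5 mm / 1.074 mm per year = 55109.40 years ≈ 55109 annual layers.

55109 annual layers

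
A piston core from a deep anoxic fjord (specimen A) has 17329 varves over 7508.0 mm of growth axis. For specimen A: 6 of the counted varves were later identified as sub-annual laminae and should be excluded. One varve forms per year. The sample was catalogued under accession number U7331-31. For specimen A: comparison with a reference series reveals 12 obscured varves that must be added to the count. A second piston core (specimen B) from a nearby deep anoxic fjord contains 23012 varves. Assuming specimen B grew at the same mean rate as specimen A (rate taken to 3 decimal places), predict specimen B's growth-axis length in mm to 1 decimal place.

9964.2 mm

Specimen A: adjusted count: 17329 − 6 + 12 = 17335 varves.
A: Extension rate ≈ 7508.0 / 17335 = 0.433 mm/year.
For B, 0.433 mm/year × 23012 years = 9964.2 mm.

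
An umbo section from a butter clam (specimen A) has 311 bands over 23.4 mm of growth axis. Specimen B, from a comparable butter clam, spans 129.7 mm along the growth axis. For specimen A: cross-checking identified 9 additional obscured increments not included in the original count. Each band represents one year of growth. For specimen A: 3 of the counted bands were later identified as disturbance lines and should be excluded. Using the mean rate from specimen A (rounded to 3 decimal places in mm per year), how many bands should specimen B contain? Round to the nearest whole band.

1753 bands

Specimen A: correcting the raw count gives 311 − 3 + 9 = 317 true bands.
A: 23.4 mm over 317 years gives 23.4 / 317 ≈ 0.074 mm/yr.
Specimen B: 129.7 mm / 0.074 mm per year = 1752.70 years ≈ 1753 bands.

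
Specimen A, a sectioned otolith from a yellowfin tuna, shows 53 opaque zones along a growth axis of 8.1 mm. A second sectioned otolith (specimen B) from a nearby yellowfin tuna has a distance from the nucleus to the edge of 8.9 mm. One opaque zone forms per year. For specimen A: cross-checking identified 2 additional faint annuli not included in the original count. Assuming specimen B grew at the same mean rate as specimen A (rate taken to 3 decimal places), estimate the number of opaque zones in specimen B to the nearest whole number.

Specimen A: true opaque zone count = 53 + 2 = 55.
A: Mean rate = 8.1 mm / 55 years ≈ 0.147 mm/year.
B spans 8.9 / 0.147 = 60.54 years ≈ 61 opaque zones.

61 opaque zones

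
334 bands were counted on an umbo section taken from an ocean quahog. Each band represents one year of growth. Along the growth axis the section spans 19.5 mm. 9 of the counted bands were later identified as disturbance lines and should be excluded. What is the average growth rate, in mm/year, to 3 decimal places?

After corrections the count is 334 − 9 = 325 bands.
Extension rate ≈ 19.5 / 325 = 0.060 mm/year.

0.060 mm/year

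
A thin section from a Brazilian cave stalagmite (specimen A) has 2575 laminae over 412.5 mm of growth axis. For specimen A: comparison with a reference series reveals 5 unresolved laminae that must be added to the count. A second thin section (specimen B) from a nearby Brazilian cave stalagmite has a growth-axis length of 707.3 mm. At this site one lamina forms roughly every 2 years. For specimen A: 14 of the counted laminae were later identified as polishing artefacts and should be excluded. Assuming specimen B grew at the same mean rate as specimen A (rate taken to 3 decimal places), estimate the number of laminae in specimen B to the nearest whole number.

Specimen A: adjusted count: 2575 − 14 + 5 = 2566 laminae.
Specimen A: at 2 years per lamina, 2566 × 2 = 5132 years.
A: Mean rate = 412.5 mm / 5132 years ≈ 0.080 mm per year.
For B, 707.3 / 0.080 = 8841.25 years; at 2 years per lamina that is 8841.25 / 2 ≈ 4421 laminae.

4421 laminae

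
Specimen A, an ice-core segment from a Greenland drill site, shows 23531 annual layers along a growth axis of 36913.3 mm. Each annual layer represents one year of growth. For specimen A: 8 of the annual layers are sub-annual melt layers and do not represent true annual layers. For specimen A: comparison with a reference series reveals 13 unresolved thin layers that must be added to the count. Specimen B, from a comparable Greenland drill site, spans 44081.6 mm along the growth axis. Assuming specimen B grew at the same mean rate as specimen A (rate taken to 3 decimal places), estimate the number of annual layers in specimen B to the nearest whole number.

Specimen A: adjusted count: 23531 − 8 + 13 = 23536 annual layers.
A: Extension rate ≈ 36913.3 / 23536 = 1.568 mm/yr.
B spans 44081.6 / 1.568 = 28113.27 years ≈ 28113 annual layers.

28113 annual layers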